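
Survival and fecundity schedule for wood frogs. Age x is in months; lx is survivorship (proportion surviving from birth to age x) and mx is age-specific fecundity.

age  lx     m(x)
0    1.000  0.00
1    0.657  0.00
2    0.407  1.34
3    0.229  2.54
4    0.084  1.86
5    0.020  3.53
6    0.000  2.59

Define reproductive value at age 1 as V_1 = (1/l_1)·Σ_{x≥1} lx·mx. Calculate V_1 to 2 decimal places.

lx·mx for x ≥ 1: 0, 0.54538, 0.58166, 0.15624, 0.0706, 0 → sum = 1.35388
V_1 = 1.35388 / l_1 = 1.35388 / 0.657 = 2.0607… → 2.06

2.06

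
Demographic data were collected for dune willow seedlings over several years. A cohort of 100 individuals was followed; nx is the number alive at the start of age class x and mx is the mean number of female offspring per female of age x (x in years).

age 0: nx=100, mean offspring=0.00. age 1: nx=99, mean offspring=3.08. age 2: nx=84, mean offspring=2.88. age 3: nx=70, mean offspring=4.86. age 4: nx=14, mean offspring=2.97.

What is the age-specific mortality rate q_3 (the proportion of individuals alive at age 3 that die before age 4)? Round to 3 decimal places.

0.800

lx = nx/n0 = nx/100: 1, 0.99, 0.84, 0.7, 0.14
q_3 = (l_3 − l_4) / l_3 = (0.7 − 0.14) / 0.7
     = 0.56 / 0.7 = 0.8 → 0.800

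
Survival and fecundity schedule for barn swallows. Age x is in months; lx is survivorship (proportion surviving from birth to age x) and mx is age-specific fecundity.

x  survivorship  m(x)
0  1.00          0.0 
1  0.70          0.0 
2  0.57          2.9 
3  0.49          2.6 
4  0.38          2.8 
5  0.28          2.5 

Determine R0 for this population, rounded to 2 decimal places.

4.69

lx·mx by age: 0, 0, 1.653, 1.274, 1.064, 0.7
R0 = Σ lx·mx = 4.691 → 4.69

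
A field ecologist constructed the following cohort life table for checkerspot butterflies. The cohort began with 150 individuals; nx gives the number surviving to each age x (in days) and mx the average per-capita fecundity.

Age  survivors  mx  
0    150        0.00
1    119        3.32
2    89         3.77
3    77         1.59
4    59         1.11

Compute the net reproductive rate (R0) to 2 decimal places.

6.12

lx = nx/n0 = nx/150: 1, 0.79333…, 0.59333…, 0.51333…, 0.39333…
lx·mx by age: 0, 2.633867…, 2.236867…, 0.8162…, 0.4366…
R0 = Σ lx·mx = 6.123533… → 6.12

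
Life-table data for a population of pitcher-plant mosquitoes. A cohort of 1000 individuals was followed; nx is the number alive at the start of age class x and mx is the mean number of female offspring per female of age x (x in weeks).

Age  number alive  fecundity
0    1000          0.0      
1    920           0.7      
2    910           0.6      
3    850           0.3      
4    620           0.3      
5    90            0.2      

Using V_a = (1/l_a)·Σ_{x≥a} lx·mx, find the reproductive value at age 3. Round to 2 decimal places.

lx = nx/n0 = nx/1000: 1, 0.92, 0.91, 0.85, 0.62, 0.09
lx·mx for x ≥ 3: 0.255, 0.186, 0.018 → sum = 0.459
V_3 = 0.459 / l_3 = 0.459 / 0.85 = 0.54 → 0.54

0.54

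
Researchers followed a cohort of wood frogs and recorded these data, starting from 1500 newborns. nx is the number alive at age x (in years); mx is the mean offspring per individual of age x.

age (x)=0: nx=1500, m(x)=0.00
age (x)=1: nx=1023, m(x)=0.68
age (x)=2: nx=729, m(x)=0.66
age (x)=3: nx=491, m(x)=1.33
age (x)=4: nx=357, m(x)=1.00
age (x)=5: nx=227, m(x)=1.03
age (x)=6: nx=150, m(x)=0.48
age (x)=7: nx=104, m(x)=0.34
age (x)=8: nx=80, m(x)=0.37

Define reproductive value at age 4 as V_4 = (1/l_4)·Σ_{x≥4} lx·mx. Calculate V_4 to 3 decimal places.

2.039

lx = nx/n0 = nx/1500: 1, 0.682, 0.486, 0.32733…, 0.238, 0.15133…, 0.1, 0.06933…, 0.05333…
lx·mx for x ≥ 4: 0.238, 0.155873…, 0.048, 0.023573…, 0.019733… → sum = 0.48518…
V_4 = 0.48518… / l_4 = 0.48518… / 0.238 = 2.038571… → 2.039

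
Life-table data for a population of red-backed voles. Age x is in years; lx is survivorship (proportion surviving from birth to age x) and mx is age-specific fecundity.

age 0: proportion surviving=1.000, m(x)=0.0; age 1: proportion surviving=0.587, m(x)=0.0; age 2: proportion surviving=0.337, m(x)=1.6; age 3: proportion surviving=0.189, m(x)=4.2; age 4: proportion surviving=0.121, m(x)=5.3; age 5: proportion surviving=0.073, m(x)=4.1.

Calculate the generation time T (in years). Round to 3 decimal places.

lx·mx: 0, 0, 0.5392, 0.7938, 0.6413, 0.2993 → R0 = 2.2736
x·lx·mx: 0, 0, 1.0784, 2.3814, 2.5652, 1.4965 → Σ = 7.5215
T = 7.5215 / 2.2736 = 3.30819… → 3.308

3.308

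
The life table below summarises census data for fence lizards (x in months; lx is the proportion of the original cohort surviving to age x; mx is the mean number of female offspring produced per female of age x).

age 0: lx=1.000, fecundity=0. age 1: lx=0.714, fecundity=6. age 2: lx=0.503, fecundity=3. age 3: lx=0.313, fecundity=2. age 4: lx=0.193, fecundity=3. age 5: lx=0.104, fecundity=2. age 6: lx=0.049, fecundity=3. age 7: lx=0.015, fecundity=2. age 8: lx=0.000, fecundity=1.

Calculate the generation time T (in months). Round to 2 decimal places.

lx·mx: 0, 4.284, 1.509, 0.626, 0.579, 0.208, 0.147, 0.03, 0 → R0 = 7.383
x·lx·mx: 0, 4.284, 3.018, 1.878, 2.316, 1.04, 0.882, 0.21, 0 → Σ = 13.628
T = 13.628 / 7.383 = 1.845862… → 1.85

1.85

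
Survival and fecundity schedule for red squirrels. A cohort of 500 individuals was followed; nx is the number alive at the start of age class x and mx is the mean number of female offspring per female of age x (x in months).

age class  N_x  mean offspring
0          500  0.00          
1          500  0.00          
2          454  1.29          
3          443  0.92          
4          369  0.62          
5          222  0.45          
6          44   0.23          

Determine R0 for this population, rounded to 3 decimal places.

2.664

lx = nx/n0 = nx/500: 1, 1, 0.908, 0.886, 0.738, 0.444, 0.088
lx·mx by age: 0, 0, 1.17132, 0.81512, 0.45756, 0.1998, 0.02024
R0 = Σ lx·mx = 2.66404 → 2.664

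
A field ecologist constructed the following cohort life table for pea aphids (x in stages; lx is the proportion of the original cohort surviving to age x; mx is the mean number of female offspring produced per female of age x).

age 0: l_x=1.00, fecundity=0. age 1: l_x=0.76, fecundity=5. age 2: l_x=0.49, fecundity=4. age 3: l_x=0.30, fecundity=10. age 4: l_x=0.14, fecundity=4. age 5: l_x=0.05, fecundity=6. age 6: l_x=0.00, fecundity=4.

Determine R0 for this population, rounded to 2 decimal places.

9.62

lx·mx by age: 0, 3.8, 1.96, 3, 0.56, 0.3, 0
R0 = Σ lx·mx = 9.62 → 9.62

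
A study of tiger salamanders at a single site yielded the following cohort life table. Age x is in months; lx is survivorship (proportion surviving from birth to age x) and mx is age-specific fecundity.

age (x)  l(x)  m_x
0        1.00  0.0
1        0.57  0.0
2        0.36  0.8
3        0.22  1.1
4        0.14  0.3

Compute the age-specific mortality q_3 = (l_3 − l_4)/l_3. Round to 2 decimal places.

0.36

q_3 = (l_3 − l_4) / l_3 = (0.22 − 0.14) / 0.22
     = 0.08 / 0.22 = 0.363636… → 0.36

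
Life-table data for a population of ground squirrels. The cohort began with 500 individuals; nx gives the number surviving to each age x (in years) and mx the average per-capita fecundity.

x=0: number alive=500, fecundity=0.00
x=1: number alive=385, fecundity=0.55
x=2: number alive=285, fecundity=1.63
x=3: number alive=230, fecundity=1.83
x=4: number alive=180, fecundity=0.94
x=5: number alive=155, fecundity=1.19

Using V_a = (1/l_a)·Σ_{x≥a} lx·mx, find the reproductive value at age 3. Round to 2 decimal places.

lx = nx/n0 = nx/500: 1, 0.77, 0.57, 0.46, 0.36, 0.31
lx·mx for x ≥ 3: 0.8418, 0.3384, 0.3689 → sum = 1.5491
V_3 = 1.5491 / l_3 = 1.5491 / 0.46 = 3.367609… → 3.37

3.37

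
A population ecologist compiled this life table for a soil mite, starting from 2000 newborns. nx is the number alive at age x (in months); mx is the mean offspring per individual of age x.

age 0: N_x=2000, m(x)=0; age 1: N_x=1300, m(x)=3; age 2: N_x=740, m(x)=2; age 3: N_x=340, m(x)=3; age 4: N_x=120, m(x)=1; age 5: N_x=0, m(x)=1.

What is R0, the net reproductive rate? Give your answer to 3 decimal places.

lx = nx/n0 = nx/2000: 1, 0.65, 0.37, 0.17, 0.06, 0
lx·mx by age: 0, 1.95, 0.74, 0.51, 0.06, 0
R0 = Σ lx·mx = 3.26 → 3.260

3.260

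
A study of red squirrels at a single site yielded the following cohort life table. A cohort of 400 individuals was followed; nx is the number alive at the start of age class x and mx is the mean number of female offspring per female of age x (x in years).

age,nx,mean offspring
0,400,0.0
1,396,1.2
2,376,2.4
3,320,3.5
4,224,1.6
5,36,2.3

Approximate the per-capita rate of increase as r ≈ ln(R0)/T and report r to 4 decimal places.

0.7827

lx = nx/n0 = nx/400: 1, 0.99, 0.94, 0.8, 0.56, 0.09
R0 = Σ lx·mx = 0 + 1.188 + 2.256 + 2.8 + 0.896 + 0.207 = 7.347
Σ x·lx·mx = 18.719; T = 18.719/7.347 = 2.54784…
r ≈ ln(R0)/T = ln(7.347)/2.54784… = 0.782738… → 0.7827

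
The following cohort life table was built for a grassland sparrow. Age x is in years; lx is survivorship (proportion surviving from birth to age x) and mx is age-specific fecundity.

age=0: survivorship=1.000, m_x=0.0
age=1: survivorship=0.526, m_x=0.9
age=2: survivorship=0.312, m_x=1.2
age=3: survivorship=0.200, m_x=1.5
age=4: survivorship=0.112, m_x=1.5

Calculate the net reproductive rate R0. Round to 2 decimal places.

1.32

lx·mx by age: 0, 0.4734, 0.3744, 0.3, 0.168
R0 = Σ lx·mx = 1.3158 → 1.32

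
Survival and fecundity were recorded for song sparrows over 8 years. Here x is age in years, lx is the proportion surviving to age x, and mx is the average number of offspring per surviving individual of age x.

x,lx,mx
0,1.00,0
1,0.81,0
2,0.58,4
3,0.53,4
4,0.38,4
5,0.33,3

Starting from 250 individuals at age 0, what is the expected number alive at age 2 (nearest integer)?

145

Expected survivors = N0 · l_2 = 250 × 0.58 = 145 → 145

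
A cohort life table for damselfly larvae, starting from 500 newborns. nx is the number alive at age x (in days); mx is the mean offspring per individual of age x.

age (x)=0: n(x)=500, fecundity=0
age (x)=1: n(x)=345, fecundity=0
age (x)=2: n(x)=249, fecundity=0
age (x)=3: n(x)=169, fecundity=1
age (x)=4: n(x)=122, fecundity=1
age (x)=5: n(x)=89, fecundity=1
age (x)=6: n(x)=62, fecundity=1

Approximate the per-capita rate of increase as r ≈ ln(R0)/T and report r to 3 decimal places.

-0.030

lx = nx/n0 = nx/500: 1, 0.69, 0.498, 0.338, 0.244, 0.178, 0.124
R0 = Σ lx·mx = 0 + 0 + 0 + 0.338 + 0.244 + 0.178 + 0.124 = 0.884
Σ x·lx·mx = 3.624; T = 3.624/0.884 = 4.09955…
r ≈ ln(R0)/T = ln(0.884)/4.09955… = -0.03008… → -0.030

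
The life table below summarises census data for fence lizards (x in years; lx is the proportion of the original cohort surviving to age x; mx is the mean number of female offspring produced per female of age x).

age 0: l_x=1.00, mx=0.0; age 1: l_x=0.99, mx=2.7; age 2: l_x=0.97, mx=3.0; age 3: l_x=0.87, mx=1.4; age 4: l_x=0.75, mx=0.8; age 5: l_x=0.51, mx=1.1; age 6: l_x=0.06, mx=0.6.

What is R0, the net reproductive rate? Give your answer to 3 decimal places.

7.998

lx·mx by age: 0, 2.673, 2.91, 1.218, 0.6, 0.561, 0.036
R0 = Σ lx·mx = 7.998 → 7.998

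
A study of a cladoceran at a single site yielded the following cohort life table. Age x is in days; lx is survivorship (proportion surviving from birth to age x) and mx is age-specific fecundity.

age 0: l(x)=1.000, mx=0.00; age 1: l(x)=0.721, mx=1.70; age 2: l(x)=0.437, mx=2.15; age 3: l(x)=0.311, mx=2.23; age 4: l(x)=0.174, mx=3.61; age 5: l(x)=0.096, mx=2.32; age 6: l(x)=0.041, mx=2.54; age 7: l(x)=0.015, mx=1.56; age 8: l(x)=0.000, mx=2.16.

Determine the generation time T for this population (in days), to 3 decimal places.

lx·mx: 0, 1.2257, 0.93955, 0.69353, 0.62814, 0.22272, 0.10414, 0.0234, 0 → R0 = 3.83718
x·lx·mx: 0, 1.2257, 1.8791, 2.08059, 2.51256, 1.1136, 0.62484, 0.1638, 0 → Σ = 9.60019
T = 9.60019 / 3.83718 = 2.501887… → 2.502

2.502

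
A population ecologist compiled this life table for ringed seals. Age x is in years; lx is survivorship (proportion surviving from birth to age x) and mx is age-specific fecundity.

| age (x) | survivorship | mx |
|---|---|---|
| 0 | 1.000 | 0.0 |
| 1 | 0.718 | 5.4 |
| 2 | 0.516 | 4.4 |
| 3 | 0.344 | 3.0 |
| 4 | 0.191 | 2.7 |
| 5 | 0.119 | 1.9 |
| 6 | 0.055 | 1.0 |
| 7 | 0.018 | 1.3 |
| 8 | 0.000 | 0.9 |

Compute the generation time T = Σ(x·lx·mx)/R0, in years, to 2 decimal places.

1.90

lx·mx: 0, 3.8772, 2.2704, 1.032, 0.5157, 0.2261, 0.055, 0.0234, 0 → R0 = 7.9998
x·lx·mx: 0, 3.8772, 4.5408, 3.096, 2.0628, 1.1305, 0.33, 0.1638, 0 → Σ = 15.2011
T = 15.2011 / 7.9998 = 1.900185… → 1.90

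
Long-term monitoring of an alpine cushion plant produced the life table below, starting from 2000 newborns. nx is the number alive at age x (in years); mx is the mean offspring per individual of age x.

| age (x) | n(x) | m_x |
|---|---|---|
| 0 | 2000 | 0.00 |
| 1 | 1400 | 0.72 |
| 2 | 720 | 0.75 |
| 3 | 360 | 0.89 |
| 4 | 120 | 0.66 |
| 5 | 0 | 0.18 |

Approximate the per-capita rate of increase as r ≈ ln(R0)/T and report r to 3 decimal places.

lx = nx/n0 = nx/2000: 1, 0.7, 0.36, 0.18, 0.06, 0
R0 = Σ lx·mx = 0 + 0.504 + 0.27 + 0.1602 + 0.0396 + 0 = 0.9738
Σ x·lx·mx = 1.683; T = 1.683/0.9738 = 1.72828…
r ≈ ln(R0)/T = ln(0.9738)/1.72828… = -0.01536… → -0.015

-0.015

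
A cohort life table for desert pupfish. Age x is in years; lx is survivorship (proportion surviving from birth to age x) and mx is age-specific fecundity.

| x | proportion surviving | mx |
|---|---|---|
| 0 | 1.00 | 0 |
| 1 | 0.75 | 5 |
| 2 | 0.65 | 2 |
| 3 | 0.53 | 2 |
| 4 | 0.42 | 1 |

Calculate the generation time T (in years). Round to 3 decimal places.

lx·mx: 0, 3.75, 1.3, 1.06, 0.42 → R0 = 6.53
x·lx·mx: 0, 3.75, 2.6, 3.18, 1.68 → Σ = 11.21
T = 11.21 / 6.53 = 1.716692… → 1.717

1.717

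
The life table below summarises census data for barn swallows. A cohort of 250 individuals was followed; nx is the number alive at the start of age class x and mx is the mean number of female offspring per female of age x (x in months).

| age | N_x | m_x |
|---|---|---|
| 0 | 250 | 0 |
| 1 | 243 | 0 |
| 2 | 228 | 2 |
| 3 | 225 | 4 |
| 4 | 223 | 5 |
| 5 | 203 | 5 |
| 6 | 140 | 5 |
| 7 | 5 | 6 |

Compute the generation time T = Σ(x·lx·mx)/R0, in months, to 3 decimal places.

4.164

lx = nx/n0 = nx/250: 1, 0.972, 0.912, 0.9, 0.892, 0.812, 0.56, 0.02
lx·mx: 0, 0, 1.824, 3.6, 4.46, 4.06, 2.8, 0.12 → R0 = 16.864
x·lx·mx: 0, 0, 3.648, 10.8, 17.84, 20.3, 16.8, 0.84 → Σ = 70.228
T = 70.228 / 16.864 = 4.164374… → 4.164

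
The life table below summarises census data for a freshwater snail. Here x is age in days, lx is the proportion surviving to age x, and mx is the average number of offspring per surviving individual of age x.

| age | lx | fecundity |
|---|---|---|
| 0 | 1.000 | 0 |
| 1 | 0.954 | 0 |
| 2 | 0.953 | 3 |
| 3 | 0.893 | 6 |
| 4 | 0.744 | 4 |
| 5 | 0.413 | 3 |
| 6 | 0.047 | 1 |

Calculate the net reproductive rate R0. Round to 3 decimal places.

12.479

lx·mx by age: 0, 0, 2.859, 5.358, 2.976, 1.239, 0.047
R0 = Σ lx·mx = 12.479 → 12.479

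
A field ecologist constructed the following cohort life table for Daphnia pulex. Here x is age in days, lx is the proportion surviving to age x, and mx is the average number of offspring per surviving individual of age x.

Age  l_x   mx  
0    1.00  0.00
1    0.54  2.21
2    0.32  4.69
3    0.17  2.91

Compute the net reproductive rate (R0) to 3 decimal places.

lx·mx by age: 0, 1.1934, 1.5008, 0.4947
R0 = Σ lx·mx = 3.1889 → 3.189

3.189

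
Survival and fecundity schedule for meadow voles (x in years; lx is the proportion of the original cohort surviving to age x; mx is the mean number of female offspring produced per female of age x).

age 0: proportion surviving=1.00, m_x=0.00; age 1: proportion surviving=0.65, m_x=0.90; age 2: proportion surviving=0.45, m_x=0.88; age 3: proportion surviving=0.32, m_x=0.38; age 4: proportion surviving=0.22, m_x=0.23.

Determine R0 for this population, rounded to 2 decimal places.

lx·mx by age: 0, 0.585, 0.396, 0.1216, 0.0506
R0 = Σ lx·mx = 1.1532 → 1.15

1.15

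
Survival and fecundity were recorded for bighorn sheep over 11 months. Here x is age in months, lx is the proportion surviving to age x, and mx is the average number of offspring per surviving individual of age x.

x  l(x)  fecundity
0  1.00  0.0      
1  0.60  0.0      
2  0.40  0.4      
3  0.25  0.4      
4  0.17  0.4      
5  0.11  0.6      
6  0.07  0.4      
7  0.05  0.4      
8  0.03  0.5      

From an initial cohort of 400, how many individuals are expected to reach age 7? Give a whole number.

Expected survivors = N0 · l_7 = 400 × 0.05 = 20 → 20

20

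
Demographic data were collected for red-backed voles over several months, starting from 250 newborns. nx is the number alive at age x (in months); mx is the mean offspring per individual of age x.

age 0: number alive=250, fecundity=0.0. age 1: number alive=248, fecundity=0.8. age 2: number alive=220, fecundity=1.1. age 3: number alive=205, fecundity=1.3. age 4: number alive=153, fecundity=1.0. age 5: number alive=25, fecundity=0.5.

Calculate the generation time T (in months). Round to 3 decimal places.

lx = nx/n0 = nx/250: 1, 0.992, 0.88, 0.82, 0.612, 0.1
lx·mx: 0, 0.7936, 0.968, 1.066, 0.612, 0.05 → R0 = 3.4896
x·lx·mx: 0, 0.7936, 1.936, 3.198, 2.448, 0.25 → Σ = 8.6256
T = 8.6256 / 3.4896 = 2.471802… → 2.472

2.472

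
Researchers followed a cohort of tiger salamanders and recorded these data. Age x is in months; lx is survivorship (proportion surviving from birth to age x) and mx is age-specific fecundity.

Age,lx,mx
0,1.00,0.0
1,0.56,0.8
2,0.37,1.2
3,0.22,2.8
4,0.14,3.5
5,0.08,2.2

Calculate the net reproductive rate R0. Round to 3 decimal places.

lx·mx by age: 0, 0.448, 0.444, 0.616, 0.49, 0.176
R0 = Σ lx·mx = 2.174 → 2.174

2.174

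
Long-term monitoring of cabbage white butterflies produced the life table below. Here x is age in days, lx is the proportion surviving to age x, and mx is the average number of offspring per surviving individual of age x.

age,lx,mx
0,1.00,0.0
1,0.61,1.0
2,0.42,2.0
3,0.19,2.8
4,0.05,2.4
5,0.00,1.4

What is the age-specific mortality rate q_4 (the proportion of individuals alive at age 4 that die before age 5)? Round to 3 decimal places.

1.000

q_4 = (l_4 − l_5) / l_4 = (0.05 − 0) / 0.05
     = 0.05 / 0.05 = 1 → 1.000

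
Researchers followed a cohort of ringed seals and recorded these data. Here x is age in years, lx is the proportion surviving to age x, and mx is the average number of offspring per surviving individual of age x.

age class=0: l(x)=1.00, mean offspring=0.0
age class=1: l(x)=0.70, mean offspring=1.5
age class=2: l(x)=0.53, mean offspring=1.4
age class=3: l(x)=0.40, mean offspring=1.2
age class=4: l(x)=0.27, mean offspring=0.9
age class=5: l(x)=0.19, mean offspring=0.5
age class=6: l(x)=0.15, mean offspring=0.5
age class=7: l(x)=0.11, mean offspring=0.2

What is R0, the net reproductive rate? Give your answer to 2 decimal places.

2.71

lx·mx by age: 0, 1.05, 0.742, 0.48, 0.243, 0.095, 0.075, 0.022
R0 = Σ lx·mx = 2.707 → 2.71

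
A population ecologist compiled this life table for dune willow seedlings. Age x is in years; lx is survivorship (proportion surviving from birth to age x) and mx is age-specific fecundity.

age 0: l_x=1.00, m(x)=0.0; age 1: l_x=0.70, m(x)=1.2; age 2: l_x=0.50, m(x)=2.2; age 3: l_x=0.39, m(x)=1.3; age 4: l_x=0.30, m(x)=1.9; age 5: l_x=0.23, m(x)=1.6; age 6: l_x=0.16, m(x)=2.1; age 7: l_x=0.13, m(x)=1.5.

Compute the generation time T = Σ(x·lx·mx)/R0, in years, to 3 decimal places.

lx·mx: 0, 0.84, 1.1, 0.507, 0.57, 0.368, 0.336, 0.195 → R0 = 3.916
x·lx·mx: 0, 0.84, 2.2, 1.521, 2.28, 1.84, 2.016, 1.365 → Σ = 12.062
T = 12.062 / 3.916 = 3.080184… → 3.080

3.080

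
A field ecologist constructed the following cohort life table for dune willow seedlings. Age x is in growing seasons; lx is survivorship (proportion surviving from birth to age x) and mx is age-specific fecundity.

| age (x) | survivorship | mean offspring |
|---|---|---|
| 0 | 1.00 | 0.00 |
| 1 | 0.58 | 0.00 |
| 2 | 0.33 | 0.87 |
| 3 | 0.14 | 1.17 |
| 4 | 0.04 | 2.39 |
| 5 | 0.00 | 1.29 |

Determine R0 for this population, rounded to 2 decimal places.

lx·mx by age: 0, 0, 0.2871, 0.1638, 0.0956, 0
R0 = Σ lx·mx = 0.5465 → 0.55

0.55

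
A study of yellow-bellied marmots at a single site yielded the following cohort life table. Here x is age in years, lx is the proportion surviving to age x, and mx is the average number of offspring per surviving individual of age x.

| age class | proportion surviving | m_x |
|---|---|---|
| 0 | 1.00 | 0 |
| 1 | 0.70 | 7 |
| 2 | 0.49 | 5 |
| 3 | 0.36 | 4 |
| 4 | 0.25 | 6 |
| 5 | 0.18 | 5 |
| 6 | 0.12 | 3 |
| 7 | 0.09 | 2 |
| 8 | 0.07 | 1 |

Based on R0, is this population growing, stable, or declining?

growing

R0 = Σ lx·mx = 0 + 4.9 + 2.45 + 1.44 + 1.5 + 0.9 + 0.36 + 0.18 + 0.07 = 11.8
R0 > 1, so the population is growing.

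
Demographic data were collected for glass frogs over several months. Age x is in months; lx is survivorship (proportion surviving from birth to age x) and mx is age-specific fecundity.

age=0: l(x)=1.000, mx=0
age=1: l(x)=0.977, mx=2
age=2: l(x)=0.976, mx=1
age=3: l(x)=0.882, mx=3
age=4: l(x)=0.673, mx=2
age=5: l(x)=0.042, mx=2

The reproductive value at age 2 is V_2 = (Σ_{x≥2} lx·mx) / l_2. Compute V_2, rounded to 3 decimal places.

lx·mx for x ≥ 2: 0.976, 2.646, 1.346, 0.084 → sum = 5.052
V_2 = 5.052 / l_2 = 5.052 / 0.976 = 5.17623… → 5.176

5.176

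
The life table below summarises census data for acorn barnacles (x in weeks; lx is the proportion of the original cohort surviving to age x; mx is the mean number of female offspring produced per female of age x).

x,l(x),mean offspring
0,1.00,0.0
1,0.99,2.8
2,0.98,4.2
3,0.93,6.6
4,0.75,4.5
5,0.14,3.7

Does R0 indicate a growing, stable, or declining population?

R0 = Σ lx·mx = 0 + 2.772 + 4.116 + 6.138 + 3.375 + 0.518 = 16.919
R0 > 1, so the population is growing.

growing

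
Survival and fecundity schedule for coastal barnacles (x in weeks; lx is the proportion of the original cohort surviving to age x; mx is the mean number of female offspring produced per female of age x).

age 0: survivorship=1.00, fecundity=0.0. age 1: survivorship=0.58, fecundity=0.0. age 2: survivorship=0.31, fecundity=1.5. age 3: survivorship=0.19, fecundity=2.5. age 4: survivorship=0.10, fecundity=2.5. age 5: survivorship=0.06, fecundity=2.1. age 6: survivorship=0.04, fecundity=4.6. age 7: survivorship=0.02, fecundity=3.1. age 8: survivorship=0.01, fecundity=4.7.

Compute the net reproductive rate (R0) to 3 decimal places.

1.609

lx·mx by age: 0, 0, 0.465, 0.475, 0.25, 0.126, 0.184, 0.062, 0.047
R0 = Σ lx·mx = 1.609 → 1.609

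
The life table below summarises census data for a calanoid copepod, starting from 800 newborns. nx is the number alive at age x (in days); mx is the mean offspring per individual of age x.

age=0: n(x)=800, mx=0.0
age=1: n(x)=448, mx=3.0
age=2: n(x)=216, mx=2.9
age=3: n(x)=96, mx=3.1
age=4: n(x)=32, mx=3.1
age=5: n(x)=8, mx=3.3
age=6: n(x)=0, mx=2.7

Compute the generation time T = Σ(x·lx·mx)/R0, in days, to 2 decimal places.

lx = nx/n0 = nx/800: 1, 0.56, 0.27, 0.12, 0.04, 0.01, 0
lx·mx: 0, 1.68, 0.783, 0.372, 0.124, 0.033, 0 → R0 = 2.992
x·lx·mx: 0, 1.68, 1.566, 1.116, 0.496, 0.165, 0 → Σ = 5.023
T = 5.023 / 2.992 = 1.67881… → 1.68

1.68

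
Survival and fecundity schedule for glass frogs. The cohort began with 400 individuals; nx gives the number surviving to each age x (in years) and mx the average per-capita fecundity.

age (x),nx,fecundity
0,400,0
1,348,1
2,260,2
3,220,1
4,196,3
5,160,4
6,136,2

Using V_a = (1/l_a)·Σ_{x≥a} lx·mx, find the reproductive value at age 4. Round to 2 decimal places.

lx = nx/n0 = nx/400: 1, 0.87, 0.65, 0.55, 0.49, 0.4, 0.34
lx·mx for x ≥ 4: 1.47, 1.6, 0.68 → sum = 3.75
V_4 = 3.75 / l_4 = 3.75 / 0.49 = 7.653061… → 7.65

7.65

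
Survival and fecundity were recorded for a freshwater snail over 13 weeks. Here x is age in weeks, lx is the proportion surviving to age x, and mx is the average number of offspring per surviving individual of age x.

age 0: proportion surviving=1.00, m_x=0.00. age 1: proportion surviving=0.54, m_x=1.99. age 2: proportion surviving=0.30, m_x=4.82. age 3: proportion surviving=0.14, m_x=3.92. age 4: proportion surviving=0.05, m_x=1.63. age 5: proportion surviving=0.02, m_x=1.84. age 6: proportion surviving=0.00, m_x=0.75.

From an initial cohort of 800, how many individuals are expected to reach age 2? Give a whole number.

Expected survivors = N0 · l_2 = 800 × 0.30 = 240 → 240

240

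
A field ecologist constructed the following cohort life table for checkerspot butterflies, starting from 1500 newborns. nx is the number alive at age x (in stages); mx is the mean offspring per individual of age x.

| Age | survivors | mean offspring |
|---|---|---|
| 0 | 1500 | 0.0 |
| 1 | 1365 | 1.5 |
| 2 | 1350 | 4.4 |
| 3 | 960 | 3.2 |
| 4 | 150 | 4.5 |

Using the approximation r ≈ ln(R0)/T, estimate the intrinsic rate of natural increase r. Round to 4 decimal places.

0.9340

lx = nx/n0 = nx/1500: 1, 0.91, 0.9, 0.64, 0.1
R0 = Σ lx·mx = 0 + 1.365 + 3.96 + 2.048 + 0.45 = 7.823
Σ x·lx·mx = 17.229; T = 17.229/7.823 = 2.20235…
r ≈ ln(R0)/T = ln(7.823)/2.20235… = 0.934032… → 0.9340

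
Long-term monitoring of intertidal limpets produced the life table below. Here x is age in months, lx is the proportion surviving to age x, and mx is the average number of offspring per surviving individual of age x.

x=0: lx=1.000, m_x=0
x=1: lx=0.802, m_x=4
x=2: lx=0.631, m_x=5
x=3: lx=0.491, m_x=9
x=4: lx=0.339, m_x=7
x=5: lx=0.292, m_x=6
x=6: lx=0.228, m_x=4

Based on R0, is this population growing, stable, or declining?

R0 = Σ lx·mx = 0 + 3.208 + 3.155 + 4.419 + 2.373 + 1.752 + 0.912 = 15.819
R0 > 1, so the population is growing.

growing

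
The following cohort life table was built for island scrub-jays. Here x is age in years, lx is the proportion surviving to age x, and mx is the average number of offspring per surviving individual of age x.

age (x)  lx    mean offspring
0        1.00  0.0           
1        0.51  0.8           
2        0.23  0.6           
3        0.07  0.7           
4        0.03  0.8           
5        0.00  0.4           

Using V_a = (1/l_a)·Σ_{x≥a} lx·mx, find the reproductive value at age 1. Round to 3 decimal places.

lx·mx for x ≥ 1: 0.408, 0.138, 0.049, 0.024, 0 → sum = 0.619
V_1 = 0.619 / l_1 = 0.619 / 0.51 = 1.213725… → 1.214

1.214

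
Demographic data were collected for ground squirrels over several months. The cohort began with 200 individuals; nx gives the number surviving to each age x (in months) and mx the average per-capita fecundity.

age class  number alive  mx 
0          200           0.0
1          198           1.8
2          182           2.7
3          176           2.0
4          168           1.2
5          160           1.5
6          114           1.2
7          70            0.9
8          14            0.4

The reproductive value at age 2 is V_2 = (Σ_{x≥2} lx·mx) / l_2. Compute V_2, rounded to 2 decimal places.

8.19

lx = nx/n0 = nx/200: 1, 0.99, 0.91, 0.88, 0.84, 0.8, 0.57, 0.35, 0.07
lx·mx for x ≥ 2: 2.457, 1.76, 1.008, 1.2, 0.684, 0.315, 0.028 → sum = 7.452
V_2 = 7.452 / l_2 = 7.452 / 0.91 = 8.189011… → 8.19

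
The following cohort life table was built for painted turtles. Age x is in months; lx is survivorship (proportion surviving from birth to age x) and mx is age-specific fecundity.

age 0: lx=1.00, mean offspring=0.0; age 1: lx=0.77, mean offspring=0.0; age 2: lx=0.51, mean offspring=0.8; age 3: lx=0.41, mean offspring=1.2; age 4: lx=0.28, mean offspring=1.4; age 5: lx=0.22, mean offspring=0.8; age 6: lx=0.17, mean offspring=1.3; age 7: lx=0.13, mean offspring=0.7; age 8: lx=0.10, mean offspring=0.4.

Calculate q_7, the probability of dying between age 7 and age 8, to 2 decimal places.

q_7 = (l_7 − l_8) / l_7 = (0.13 − 0.1) / 0.13
     = 0.03 / 0.13 = 0.230769… → 0.23

0.23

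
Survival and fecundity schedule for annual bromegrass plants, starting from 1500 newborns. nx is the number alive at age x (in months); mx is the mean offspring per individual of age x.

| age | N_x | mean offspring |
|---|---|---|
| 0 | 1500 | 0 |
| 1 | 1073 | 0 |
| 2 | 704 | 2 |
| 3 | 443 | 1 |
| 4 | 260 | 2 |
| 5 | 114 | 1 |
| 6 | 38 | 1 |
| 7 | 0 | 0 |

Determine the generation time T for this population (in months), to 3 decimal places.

2.784

lx = nx/n0 = nx/1500: 1, 0.71533…, 0.46933…, 0.29533…, 0.17333…, 0.076, 0.02533…, 0
lx·mx: 0, 0, 0.938667…, 0.295333…, 0.346667…, 0.076, 0.025333…, 0 → R0 = 1.682…
x·lx·mx: 0, 0, 1.877333…, 0.886…, 1.386667…, 0.38, 0.152…, 0 → Σ = 4.682…
T = 4.682… / 1.682… = 2.783591… → 2.784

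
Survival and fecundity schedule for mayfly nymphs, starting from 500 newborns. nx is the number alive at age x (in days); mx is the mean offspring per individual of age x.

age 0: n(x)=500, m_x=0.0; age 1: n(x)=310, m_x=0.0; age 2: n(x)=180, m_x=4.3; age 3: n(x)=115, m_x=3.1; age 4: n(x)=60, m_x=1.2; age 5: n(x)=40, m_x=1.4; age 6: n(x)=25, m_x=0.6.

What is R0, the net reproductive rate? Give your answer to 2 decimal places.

2.55

lx = nx/n0 = nx/500: 1, 0.62, 0.36, 0.23, 0.12, 0.08, 0.05
lx·mx by age: 0, 0, 1.548, 0.713, 0.144, 0.112, 0.03
R0 = Σ lx·mx = 2.547 → 2.55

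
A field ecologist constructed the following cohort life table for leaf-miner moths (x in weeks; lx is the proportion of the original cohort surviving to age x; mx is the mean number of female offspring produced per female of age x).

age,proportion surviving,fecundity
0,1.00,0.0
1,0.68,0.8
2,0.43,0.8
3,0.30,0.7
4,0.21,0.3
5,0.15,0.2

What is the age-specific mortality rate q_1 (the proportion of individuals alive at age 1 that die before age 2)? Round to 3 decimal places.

q_1 = (l_1 − l_2) / l_1 = (0.68 − 0.43) / 0.68
     = 0.25 / 0.68 = 0.367647… → 0.368

0.368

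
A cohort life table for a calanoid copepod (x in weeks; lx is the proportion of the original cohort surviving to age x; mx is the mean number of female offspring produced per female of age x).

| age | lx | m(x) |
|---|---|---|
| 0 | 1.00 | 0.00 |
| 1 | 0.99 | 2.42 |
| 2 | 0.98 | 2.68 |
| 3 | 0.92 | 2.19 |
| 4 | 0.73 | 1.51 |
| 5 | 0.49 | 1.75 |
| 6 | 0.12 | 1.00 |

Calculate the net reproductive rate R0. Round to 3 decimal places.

9.117

lx·mx by age: 0, 2.3958, 2.6264, 2.0148, 1.1023, 0.8575, 0.12
R0 = Σ lx·mx = 9.1168 → 9.117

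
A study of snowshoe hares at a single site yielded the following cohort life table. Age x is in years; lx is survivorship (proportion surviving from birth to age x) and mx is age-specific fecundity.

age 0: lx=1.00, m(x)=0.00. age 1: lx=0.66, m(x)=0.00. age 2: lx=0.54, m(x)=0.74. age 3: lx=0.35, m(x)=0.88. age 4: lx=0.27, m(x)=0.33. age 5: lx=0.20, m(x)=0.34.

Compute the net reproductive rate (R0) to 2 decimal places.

lx·mx by age: 0, 0, 0.3996, 0.308, 0.0891, 0.068
R0 = Σ lx·mx = 0.8647 → 0.86

0.86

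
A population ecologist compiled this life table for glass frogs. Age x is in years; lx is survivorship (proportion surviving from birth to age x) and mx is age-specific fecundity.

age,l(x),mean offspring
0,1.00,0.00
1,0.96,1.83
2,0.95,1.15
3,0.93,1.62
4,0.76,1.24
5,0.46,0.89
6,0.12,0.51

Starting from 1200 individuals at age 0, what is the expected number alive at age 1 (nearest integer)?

Expected survivors = N0 · l_1 = 1200 × 0.96 = 1152 → 1152

1152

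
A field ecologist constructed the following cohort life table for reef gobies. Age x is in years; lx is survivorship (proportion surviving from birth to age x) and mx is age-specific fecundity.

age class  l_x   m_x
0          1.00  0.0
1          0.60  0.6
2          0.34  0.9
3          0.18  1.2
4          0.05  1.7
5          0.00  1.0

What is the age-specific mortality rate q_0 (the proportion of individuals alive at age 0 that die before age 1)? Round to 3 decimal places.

q_0 = (l_0 − l_1) / l_0 = (1 − 0.6) / 1
     = 0.4 / 1 = 0.4 → 0.400

0.400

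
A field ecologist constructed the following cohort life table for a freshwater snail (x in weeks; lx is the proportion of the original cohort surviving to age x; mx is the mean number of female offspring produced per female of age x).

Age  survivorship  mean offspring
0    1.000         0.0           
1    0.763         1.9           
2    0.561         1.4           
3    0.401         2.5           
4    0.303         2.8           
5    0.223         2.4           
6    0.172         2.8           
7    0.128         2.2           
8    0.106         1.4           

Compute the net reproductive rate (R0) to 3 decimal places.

5.533

lx·mx by age: 0, 1.4497, 0.7854, 1.0025, 0.8484, 0.5352, 0.4816, 0.2816, 0.1484
R0 = Σ lx·mx = 5.5328 → 5.533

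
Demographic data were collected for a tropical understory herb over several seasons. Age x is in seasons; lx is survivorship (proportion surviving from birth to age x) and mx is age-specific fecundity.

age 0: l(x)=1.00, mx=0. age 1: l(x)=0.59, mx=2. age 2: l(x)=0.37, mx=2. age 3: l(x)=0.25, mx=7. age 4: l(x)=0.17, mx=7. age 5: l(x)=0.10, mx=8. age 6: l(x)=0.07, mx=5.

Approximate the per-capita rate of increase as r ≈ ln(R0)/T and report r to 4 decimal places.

0.5742

R0 = Σ lx·mx = 0 + 1.18 + 0.74 + 1.75 + 1.19 + 0.8 + 0.35 = 6.01
Σ x·lx·mx = 18.77; T = 18.77/6.01 = 3.12313…
r ≈ ln(R0)/T = ln(6.01)/3.12313… = 0.57424… → 0.5742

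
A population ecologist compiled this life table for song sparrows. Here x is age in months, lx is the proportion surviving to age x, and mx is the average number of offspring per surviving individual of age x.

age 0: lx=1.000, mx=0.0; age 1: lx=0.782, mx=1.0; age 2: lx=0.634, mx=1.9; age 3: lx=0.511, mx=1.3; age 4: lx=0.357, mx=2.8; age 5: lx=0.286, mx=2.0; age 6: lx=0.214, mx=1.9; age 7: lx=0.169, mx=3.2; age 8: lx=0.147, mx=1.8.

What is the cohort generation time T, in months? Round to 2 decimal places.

lx·mx: 0, 0.782, 1.2046, 0.6643, 0.9996, 0.572, 0.4066, 0.5408, 0.2646 → R0 = 5.4345
x·lx·mx: 0, 0.782, 2.4092, 1.9929, 3.9984, 2.86, 2.4396, 3.7856, 2.1168 → Σ = 20.3845
T = 20.3845 / 5.4345 = 3.750943… → 3.75

3.75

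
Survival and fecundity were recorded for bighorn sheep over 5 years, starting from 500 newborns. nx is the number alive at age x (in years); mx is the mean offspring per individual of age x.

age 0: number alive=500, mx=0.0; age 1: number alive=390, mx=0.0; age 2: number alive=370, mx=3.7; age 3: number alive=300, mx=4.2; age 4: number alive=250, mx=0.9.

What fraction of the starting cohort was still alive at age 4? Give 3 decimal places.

0.500

l_4 = n_4/n_0 = 250/500 = 0.5 → 0.500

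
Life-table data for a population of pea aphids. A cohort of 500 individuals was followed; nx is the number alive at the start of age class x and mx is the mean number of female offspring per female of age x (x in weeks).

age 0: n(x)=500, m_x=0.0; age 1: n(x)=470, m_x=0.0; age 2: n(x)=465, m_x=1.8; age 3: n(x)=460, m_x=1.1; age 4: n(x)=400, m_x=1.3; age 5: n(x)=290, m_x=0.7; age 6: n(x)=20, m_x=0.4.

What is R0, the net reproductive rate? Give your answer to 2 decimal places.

lx = nx/n0 = nx/500: 1, 0.94, 0.93, 0.92, 0.8, 0.58, 0.04
lx·mx by age: 0, 0, 1.674, 1.012, 1.04, 0.406, 0.016
R0 = Σ lx·mx = 4.148 → 4.15

4.15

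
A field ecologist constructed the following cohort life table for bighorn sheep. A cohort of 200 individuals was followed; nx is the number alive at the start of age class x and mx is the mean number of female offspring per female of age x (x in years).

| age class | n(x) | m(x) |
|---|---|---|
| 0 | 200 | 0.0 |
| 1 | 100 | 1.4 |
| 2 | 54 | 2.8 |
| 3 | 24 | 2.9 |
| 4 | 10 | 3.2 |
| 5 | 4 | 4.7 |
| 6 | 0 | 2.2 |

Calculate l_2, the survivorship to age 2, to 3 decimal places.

0.270

l_2 = n_2/n_0 = 54/200 = 0.27 → 0.270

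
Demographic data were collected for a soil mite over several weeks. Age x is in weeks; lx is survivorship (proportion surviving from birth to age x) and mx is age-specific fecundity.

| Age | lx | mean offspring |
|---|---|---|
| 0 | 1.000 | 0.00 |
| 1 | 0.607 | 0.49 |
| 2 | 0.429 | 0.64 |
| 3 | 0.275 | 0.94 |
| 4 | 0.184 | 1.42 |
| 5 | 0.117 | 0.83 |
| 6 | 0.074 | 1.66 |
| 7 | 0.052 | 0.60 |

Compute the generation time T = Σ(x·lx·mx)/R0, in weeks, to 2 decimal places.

3.06

lx·mx: 0, 0.29743, 0.27456, 0.2585, 0.26128, 0.09711, 0.12284, 0.0312 → R0 = 1.34292
x·lx·mx: 0, 0.29743, 0.54912, 0.7755, 1.04512, 0.48555, 0.73704, 0.2184 → Σ = 4.10816
T = 4.10816 / 1.34292 = 3.059125… → 3.06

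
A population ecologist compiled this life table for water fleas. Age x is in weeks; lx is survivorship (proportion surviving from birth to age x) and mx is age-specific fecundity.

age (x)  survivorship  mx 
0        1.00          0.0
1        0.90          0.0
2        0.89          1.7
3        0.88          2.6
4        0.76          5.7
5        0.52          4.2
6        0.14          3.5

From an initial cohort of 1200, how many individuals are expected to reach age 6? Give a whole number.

Expected survivors = N0 · l_6 = 1200 × 0.14 = 168 → 168

168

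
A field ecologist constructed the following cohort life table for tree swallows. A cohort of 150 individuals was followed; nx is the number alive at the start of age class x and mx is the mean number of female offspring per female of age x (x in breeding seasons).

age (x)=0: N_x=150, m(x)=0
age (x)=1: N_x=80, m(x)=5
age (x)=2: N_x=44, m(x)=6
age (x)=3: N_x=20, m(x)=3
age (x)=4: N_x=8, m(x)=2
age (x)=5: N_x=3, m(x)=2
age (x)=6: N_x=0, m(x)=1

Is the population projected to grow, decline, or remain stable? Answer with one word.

growing

lx = nx/n0 = nx/150: 1, 0.53333…, 0.29333…, 0.13333…, 0.05333…, 0.02, 0
R0 = Σ lx·mx = 0 + 2.666667… + 1.76… + 0.4… + 0.106667… + 0.04 + 0 = 4.973333…
R0 > 1, so the population is growing.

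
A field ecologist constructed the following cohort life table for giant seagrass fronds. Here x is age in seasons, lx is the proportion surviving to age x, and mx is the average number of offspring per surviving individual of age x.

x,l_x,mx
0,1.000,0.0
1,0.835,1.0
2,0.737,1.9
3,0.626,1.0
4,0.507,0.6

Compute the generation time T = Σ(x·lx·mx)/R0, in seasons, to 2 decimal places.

2.13

lx·mx: 0, 0.835, 1.4003, 0.626, 0.3042 → R0 = 3.1655
x·lx·mx: 0, 0.835, 2.8006, 1.878, 1.2168 → Σ = 6.7304
T = 6.7304 / 3.1655 = 2.126173… → 2.13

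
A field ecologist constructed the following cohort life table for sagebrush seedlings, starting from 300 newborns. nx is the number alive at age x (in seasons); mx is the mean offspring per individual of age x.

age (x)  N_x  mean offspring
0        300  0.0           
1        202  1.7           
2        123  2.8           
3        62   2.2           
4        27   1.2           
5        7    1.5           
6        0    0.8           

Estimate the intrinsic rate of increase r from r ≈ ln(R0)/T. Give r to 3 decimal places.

lx = nx/n0 = nx/300: 1, 0.67333…, 0.41, 0.20667…, 0.09, 0.02333…, 0
R0 = Σ lx·mx = 0 + 1.14467… + 1.148 + 0.45467… + 0.108 + 0.035… + 0 = 2.890333…
Σ x·lx·mx = 5.411667…; T = 5.411667…/2.890333… = 1.87233…
r ≈ ln(R0)/T = ln(2.890333…)/1.87233… = 0.56687… → 0.567

0.567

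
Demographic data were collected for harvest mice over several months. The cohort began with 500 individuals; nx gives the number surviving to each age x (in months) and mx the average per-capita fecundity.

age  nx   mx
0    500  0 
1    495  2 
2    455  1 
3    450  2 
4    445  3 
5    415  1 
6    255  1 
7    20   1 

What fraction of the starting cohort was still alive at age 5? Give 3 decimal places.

l_5 = n_5/n_0 = 415/500 = 0.83 → 0.830

0.830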